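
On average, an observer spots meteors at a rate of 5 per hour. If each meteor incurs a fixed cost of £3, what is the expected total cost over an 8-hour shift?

E[N] = 5 × 8 = 40 (an 8-hour shift = 8 hours); E[cost] = 40 × £3 = £120.

£120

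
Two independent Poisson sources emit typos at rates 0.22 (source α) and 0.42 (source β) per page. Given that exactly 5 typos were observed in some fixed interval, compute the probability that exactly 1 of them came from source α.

Given the total, each event is independently from source α with probability p = λ_α/(λ_α+λ_β) = 0.22/0.64 ≈ 0.3438.
So K ~ Binomial(5, 0.22/0.64): P(K = 1) = C(5,1) · (0.22/0.64)^1 · (0.42/0.64)^4 ≈ 0.3188.

0.3188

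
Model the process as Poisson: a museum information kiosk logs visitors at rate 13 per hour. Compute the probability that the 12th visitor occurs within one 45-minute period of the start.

Over the interval, μ = 13 × 0.75 = 9.75 (a 45-minute period = 0.75 hours).
The 12th arrival falls in the interval iff at least 12 events occur there: P(S_12 ≤ t) = P(N ≥ 12) = 1 − P(N ≤ 11) ≈ 0.2752.

0.2752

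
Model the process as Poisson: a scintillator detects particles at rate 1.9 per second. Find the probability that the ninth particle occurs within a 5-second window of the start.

0.6082

Over the interval, μ = 1.9 × 5 = 9.5 (a 5-second window = 5 seconds).
The ninth arrival falls in the interval iff at least 9 events occur there: P(S_9 ≤ t) = P(N ≥ 9) = 1 − P(N ≤ 8) ≈ 0.6082.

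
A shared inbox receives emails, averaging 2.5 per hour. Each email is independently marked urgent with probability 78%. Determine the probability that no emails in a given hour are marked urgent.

0.1423

Thinning: the emails that are marked urgent themselves form a Poisson process with rate 0.78 × 2.5 = 1.95 per hour.
So μ = 1.95.
P(N = 0) = e^(−1.95) · 1.95^0/0! ≈ 0.1423.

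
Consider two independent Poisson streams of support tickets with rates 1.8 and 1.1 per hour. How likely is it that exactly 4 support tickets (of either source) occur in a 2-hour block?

Independent Poisson processes superpose: combined rate λ = 1.8 + 1.1 = 2.9 per hour.
Over the interval, μ = 2.9 × 2 = 5.8 (a 2-hour block = 2 hours).
P(N = 4) = e^(−5.8) · 5.8^4/4! ≈ 0.1428.

0.1428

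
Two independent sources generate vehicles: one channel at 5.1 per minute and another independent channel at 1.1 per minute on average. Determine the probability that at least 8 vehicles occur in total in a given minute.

Independent Poisson processes superpose: combined rate λ = 5.1 + 1.1 = 6.2 per minute.
So μ = 6.2.
P(N ≥ 8) = 1 − P(N ≤ 7) ≈ 0.2840.

0.2840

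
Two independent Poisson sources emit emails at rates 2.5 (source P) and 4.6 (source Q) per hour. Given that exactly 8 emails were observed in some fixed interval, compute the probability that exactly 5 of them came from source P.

Given the total, each event is independently from source P with probability p = λ_P/(λ_P+λ_Q) = 2.5/7.1 ≈ 0.3521.
So K ~ Binomial(8, 2.5/7.1): P(K = 5) = C(8,5) · (2.5/7.1)^5 · (4.6/7.1)^3 ≈ 0.0824.

0.0824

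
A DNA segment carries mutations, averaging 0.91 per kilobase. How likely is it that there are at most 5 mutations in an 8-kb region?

Over the interval, μ = 0.91 × 8 = 7.28 (an 8-kb region = 8 kilobases).
P(N ≤ 5) = Σ_{j=0}^{5} e^(−μ) μ^j/j! ≈ 0.2664.

0.2664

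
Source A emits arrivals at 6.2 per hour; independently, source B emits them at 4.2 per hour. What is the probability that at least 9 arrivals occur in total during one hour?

Independent Poisson processes superpose: combined rate λ = 6.2 + 4.2 = 10.4 per hour.
So μ = 10.4.
P(N ≥ 9) = 1 − P(N ≤ 8) ≈ 0.7104.

0.7104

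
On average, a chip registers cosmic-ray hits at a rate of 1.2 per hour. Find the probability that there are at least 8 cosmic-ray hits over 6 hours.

Over the interval, μ = 1.2 × 6 = 7.2 (6 hours).
P(N ≥ 8) = 1 − P(N ≤ 7) = 1 − Σ_{j=0}^{7} e^(−μ) μ^j/j! ≈ 0.4311.

0.4311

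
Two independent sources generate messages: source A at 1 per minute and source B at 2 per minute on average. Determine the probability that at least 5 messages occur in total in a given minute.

0.1847

Independent Poisson processes superpose: combined rate λ = 1 + 2 = 3 per minute.
So μ = 3.
P(N ≥ 5) = 1 − P(N ≤ 4) ≈ 0.1847.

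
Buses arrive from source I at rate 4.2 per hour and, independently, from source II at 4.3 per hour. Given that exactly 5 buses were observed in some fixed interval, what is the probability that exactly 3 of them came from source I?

Given the total, each event is independently from source I with probability p = λ_I/(λ_I+λ_II) = 4.2/8.5 ≈ 0.4941.
So K ~ Binomial(5, 4.2/8.5): P(K = 3) = C(5,3) · (4.2/8.5)^3 · (4.3/8.5)^2 ≈ 0.3087.

0.3087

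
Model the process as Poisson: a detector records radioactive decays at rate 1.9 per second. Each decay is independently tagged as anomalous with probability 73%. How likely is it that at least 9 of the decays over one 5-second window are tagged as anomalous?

0.2625

Thinning: the decays that are tagged as anomalous themselves form a Poisson process with rate 0.73 × 1.9 = 1.387 per second.
Over the interval, μ = 1.387 × 5 = 6.935 (a 5-second window = 5 seconds).
P(N ≥ 9) = 1 − P(N ≤ 8) ≈ 0.2625.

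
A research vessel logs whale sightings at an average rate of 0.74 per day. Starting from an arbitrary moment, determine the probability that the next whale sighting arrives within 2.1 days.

0.7886

Inter-arrival times are exponential with rate λ = 0.74 per day.
P(T ≤ 2.1) = 1 − e^(−λt) = 1 − e^(−0.74 × 2.1) = 1 − e^(−1.554) ≈ 0.7886.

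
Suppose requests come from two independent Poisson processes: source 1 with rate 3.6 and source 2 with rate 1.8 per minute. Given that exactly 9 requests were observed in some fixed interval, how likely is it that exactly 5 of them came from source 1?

0.2048

Given the total, each event is independently from source 1 with probability p = λ_1/(λ_1+λ_2) = 3.6/5.4 ≈ 0.6667.
So K ~ Binomial(9, 3.6/5.4): P(K = 5) = C(9,5) · (3.6/5.4)^5 · (1.8/5.4)^4 ≈ 0.2048.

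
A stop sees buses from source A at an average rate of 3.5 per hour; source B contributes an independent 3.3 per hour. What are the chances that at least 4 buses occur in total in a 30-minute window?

0.4416

Independent Poisson processes superpose: combined rate λ = 3.5 + 3.3 = 6.8 per hour.
Over the interval, μ = 6.8 × 0.5 = 3.4 (a 30-minute window = 0.5 hours).
P(N ≥ 4) = 1 − P(N ≤ 3) ≈ 0.4416.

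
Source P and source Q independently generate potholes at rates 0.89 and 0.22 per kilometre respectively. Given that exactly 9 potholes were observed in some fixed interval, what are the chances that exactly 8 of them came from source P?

Given the total, each event is independently from source P with probability p = λ_P/(λ_P+λ_Q) = 0.89/1.11 ≈ 0.8018.
So K ~ Binomial(9, 0.89/1.11): P(K = 8) = C(9,8) · (0.89/1.11)^8 · (0.22/1.11)^1 ≈ 0.3047.

0.3047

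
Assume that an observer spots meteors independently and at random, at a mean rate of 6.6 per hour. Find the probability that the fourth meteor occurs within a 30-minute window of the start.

0.4197

Over the interval, μ = 6.6 × 0.5 = 3.3 (a 30-minute window = 0.5 hours).
The fourth arrival falls in the interval iff at least 4 events occur there: P(S_4 ≤ t) = P(N ≥ 4) = 1 − P(N ≤ 3) ≈ 0.4197.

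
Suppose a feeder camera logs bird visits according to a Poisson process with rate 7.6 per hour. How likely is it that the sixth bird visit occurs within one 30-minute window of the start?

Over the interval, μ = 7.6 × 0.5 = 3.8 (a 30-minute window = 0.5 hours).
The sixth arrival falls in the interval iff at least 6 events occur there: P(S_6 ≤ t) = P(N ≥ 6) = 1 − P(N ≤ 5) ≈ 0.1844.

0.1844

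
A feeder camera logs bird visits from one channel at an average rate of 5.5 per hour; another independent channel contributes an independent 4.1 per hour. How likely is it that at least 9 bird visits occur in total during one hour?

0.6204

Independent Poisson processes superpose: combined rate λ = 5.5 + 4.1 = 9.6 per hour.
So μ = 9.6.
P(N ≥ 9) = 1 − P(N ≤ 8) ≈ 0.6204.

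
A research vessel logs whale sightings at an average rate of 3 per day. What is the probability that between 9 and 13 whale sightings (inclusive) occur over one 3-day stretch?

Over the interval, μ = 3 × 3 = 9 (a 3-day stretch = 3 days).
P(9 ≤ N ≤ 13) = Σ_{j=9}^{13} e^(−9) · 9^j/j! ≈ 0.4705.

0.4705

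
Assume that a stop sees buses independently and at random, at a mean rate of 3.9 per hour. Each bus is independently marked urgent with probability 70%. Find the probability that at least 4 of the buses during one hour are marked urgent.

Thinning: the buses that are marked urgent themselves form a Poisson process with rate 0.7 × 3.9 = 2.73 per hour.
So μ = 2.73.
P(N ≥ 4) = 1 − P(N ≤ 3) ≈ 0.2925.

0.2925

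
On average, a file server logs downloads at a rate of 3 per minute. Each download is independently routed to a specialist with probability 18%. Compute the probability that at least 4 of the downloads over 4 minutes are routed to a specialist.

0.1728

Thinning: the downloads that are routed to a specialist themselves form a Poisson process with rate 0.18 × 3 = 0.54 per minute.
Over the interval, μ = 0.54 × 4 = 2.16 (4 minutes).
P(N ≥ 4) = 1 − P(N ≤ 3) ≈ 0.1728.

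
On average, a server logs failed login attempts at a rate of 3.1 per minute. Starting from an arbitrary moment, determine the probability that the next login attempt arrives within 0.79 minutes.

0.9136

Inter-arrival times are exponential with rate λ = 3.1 per minute.
P(T ≤ 0.79) = 1 − e^(−λt) = 1 − e^(−3.1 × 0.79) = 1 − e^(−2.449) ≈ 0.9136.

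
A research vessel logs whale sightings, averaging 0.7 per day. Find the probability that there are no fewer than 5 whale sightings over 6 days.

0.4102

Over the interval, μ = 0.7 × 6 = 4.2 (6 days).
P(N ≥ 5) = 1 − P(N ≤ 4) = 1 − Σ_{j=0}^{4} e^(−μ) μ^j/j! ≈ 0.4102.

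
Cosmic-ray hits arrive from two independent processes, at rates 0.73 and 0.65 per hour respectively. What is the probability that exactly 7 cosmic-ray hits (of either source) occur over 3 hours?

Independent Poisson processes superpose: combined rate λ = 0.73 + 0.65 = 1.38 per hour.
Over the interval, μ = 1.38 × 3 = 4.14 (3 hours).
P(N = 7) = e^(−4.14) · 4.14^7/7! ≈ 0.0659.

0.0659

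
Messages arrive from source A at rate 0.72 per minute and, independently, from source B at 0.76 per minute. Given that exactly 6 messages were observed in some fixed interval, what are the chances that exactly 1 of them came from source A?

0.1042

Given the total, each event is independently from source A with probability p = λ_A/(λ_A+λ_B) = 0.72/1.48 ≈ 0.4865.
So K ~ Binomial(6, 0.72/1.48): P(K = 1) = C(6,1) · (0.72/1.48)^1 · (0.76/1.48)^5 ≈ 0.1042.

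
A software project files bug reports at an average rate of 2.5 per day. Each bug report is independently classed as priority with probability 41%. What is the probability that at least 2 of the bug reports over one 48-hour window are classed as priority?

Thinning: the bug reports that are classed as priority themselves form a Poisson process with rate 0.41 × 2.5 = 1.025 per day.
Over the interval, μ = 1.025 × 2 = 2.05 (a 48-hour window = 2 days).
P(N ≥ 2) = 1 − P(N ≤ 1) ≈ 0.6074.

0.6074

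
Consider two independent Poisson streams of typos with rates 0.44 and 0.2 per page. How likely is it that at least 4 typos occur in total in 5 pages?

Independent Poisson processes superpose: combined rate λ = 0.44 + 0.2 = 0.64 per page.
Over the interval, μ = 0.64 × 5 = 3.2 (5 pages).
P(N ≥ 4) = 1 − P(N ≤ 3) ≈ 0.3975.

0.3975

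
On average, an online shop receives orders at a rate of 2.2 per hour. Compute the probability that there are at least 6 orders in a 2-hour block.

0.2801

Over the interval, μ = 2.2 × 2 = 4.4 (a 2-hour block = 2 hours).
P(N ≥ 6) = 1 − P(N ≤ 5) = 1 − Σ_{j=0}^{5} e^(−μ) μ^j/j! ≈ 0.2801.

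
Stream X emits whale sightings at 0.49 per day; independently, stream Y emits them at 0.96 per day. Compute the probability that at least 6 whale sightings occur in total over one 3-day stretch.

Independent Poisson processes superpose: combined rate λ = 0.49 + 0.96 = 1.45 per day.
Over the interval, μ = 1.45 × 3 = 4.35 (a 3-day stretch = 3 days).
P(N ≥ 6) = 1 − P(N ≤ 5) ≈ 0.2717.

0.2717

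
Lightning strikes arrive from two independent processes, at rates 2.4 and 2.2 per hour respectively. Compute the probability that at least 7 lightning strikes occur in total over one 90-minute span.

0.5353

Independent Poisson processes superpose: combined rate λ = 2.4 + 2.2 = 4.6 per hour.
Over the interval, μ = 4.6 × 1.5 = 6.9 (a 90-minute span = 1.5 hours).
P(N ≥ 7) = 1 − P(N ≤ 6) ≈ 0.5353.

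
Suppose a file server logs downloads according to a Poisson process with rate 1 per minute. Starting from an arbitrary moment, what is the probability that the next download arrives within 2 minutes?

Inter-arrival times are exponential with rate λ = 1 per minute.
P(T ≤ 2) = 1 − e^(−λt) = 1 − e^(−1 × 2) = 1 − e^(−2) ≈ 0.8647.

0.8647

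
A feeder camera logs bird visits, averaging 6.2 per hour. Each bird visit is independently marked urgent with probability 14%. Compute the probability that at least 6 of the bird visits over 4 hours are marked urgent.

0.1387

Thinning: the bird visits that are marked urgent themselves form a Poisson process with rate 0.14 × 6.2 = 0.868 per hour.
Over the interval, μ = 0.868 × 4 = 3.472 (4 hours).
P(N ≥ 6) = 1 − P(N ≤ 5) ≈ 0.1387.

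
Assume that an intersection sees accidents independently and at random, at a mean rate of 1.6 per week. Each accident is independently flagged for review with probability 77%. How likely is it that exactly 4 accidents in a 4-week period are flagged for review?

Thinning: the accidents that are flagged for review themselves form a Poisson process with rate 0.77 × 1.6 = 1.232 per week.
Over the interval, μ = 1.232 × 4 = 4.928 (a 4-week period = 4 weeks).
P(N = 4) = e^(−4.928) · 4.928^4/4! ≈ 0.1779.

0.1779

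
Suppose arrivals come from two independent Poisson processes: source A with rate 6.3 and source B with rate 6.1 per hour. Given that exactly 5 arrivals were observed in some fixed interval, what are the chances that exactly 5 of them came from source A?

0.0339

Given the total, each event is independently from source A with probability p = λ_A/(λ_A+λ_B) = 6.3/12.4 ≈ 0.5081.
So K ~ Binomial(5, 6.3/12.4): P(K = 5) = C(5,5) · (6.3/12.4)^5 · (6.1/12.4)^0 ≈ 0.0339.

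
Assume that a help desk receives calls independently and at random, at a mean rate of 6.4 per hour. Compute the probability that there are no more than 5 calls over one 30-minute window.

Over the interval, μ = 6.4 × 0.5 = 3.2 (a 30-minute window = 0.5 hours).
P(N ≤ 5) = Σ_{j=0}^{5} e^(−μ) μ^j/j! ≈ 0.8946.

0.8946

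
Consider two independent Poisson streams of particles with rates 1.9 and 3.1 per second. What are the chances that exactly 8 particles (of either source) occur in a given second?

0.0653

Independent Poisson processes superpose: combined rate λ = 1.9 + 3.1 = 5 per second.
So μ = 5.
P(N = 8) = e^(−5) · 5^8/8! ≈ 0.0653.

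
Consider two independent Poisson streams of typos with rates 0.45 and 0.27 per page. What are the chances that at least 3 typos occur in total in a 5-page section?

0.6973

Independent Poisson processes superpose: combined rate λ = 0.45 + 0.27 = 0.72 per page.
Over the interval, μ = 0.72 × 5 = 3.6 (a 5-page section = 5 pages).
P(N ≥ 3) = 1 − P(N ≤ 2) ≈ 0.6973.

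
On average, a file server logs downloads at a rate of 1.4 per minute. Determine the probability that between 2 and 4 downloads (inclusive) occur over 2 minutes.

0.6166

Over the interval, μ = 1.4 × 2 = 2.8 (2 minutes).
P(2 ≤ N ≤ 4) = Σ_{j=2}^{4} e^(−2.8) · 2.8^j/j! ≈ 0.6166.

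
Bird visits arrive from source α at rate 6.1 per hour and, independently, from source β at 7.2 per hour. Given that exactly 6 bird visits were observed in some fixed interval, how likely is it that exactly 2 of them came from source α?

Given the total, each event is independently from source α with probability p = λ_α/(λ_α+λ_β) = 6.1/13.3 ≈ 0.4586.
So K ~ Binomial(6, 6.1/13.3): P(K = 2) = C(6,2) · (6.1/13.3)^2 · (7.2/13.3)^4 ≈ 0.2710.

0.2710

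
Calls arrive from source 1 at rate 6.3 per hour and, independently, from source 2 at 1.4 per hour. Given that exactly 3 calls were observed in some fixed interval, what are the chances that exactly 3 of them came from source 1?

Given the total, each event is independently from source 1 with probability p = λ_1/(λ_1+λ_2) = 6.3/7.7 ≈ 0.8182.
So K ~ Binomial(3, 6.3/7.7): P(K = 3) = C(3,3) · (6.3/7.7)^3 · (1.4/7.7)^0 ≈ 0.5477.

0.5477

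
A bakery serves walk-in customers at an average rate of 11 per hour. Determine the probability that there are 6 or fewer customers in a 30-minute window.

Over the interval, μ = 11 × 0.5 = 5.5 (a 30-minute window = 0.5 hours).
P(N ≤ 6) = Σ_{j=0}^{6} e^(−μ) μ^j/j! ≈ 0.6860.

0.6860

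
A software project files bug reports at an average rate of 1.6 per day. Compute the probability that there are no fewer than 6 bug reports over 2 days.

0.1054

Over the interval, μ = 1.6 × 2 = 3.2 (2 days).
P(N ≥ 6) = 1 − P(N ≤ 5) = 1 − Σ_{j=0}^{5} e^(−μ) μ^j/j! ≈ 0.1054.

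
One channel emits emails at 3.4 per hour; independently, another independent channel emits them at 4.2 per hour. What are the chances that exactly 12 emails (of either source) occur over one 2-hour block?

Independent Poisson processes superpose: combined rate λ = 3.4 + 4.2 = 7.6 per hour.
Over the interval, μ = 7.6 × 2 = 15.2 (a 2-hour block = 2 hours).
P(N = 12) = e^(−15.2) · 15.2^12/12! ≈ 0.0795.

0.0795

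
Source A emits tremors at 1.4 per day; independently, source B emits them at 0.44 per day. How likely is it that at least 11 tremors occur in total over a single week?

Independent Poisson processes superpose: combined rate λ = 1.4 + 0.44 = 1.84 per day.
Over the interval, μ = 1.84 × 7 = 12.88 (a week = 7 days).
P(N ≥ 11) = 1 − P(N ≤ 10) ≈ 0.7379.

0.7379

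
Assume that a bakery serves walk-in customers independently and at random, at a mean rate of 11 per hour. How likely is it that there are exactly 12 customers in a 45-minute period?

0.0542

Over the interval, μ = 11 × 0.75 = 8.25 (a 45-minute period = 0.75 hours).
P(N = 12) = e^(−μ) μ^12/12! = e^(−8.25) · 8.25^12/479001600 ≈ 0.0542.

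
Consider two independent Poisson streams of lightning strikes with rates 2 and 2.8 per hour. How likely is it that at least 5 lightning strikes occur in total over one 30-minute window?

Independent Poisson processes superpose: combined rate λ = 2 + 2.8 = 4.8 per hour.
Over the interval, μ = 4.8 × 0.5 = 2.4 (a 30-minute window = 0.5 hours).
P(N ≥ 5) = 1 − P(N ≤ 4) ≈ 0.0959.

0.0959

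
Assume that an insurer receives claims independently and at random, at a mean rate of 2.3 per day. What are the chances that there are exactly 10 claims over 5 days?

0.1129

Over the interval, μ = 2.3 × 5 = 11.5 (5 days).
P(N = 10) = e^(−μ) μ^10/10! = e^(−11.5) · 11.5^10/3628800 ≈ 0.1129.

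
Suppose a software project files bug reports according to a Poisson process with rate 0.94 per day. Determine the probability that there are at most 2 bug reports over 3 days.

0.4647

Over the interval, μ = 0.94 × 3 = 2.82 (3 days).
P(N ≤ 2) = Σ_{j=0}^{2} e^(−μ) μ^j/j! ≈ 0.4647.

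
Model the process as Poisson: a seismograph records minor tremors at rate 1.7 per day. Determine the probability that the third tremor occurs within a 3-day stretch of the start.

0.8835

Over the interval, μ = 1.7 × 3 = 5.1 (a 3-day stretch = 3 days).
The third arrival falls in the interval iff at least 3 events occur there: P(S_3 ≤ t) = P(N ≥ 3) = 1 − P(N ≤ 2) ≈ 0.8835.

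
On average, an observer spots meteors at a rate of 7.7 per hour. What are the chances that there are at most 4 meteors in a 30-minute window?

0.6581

Over the interval, μ = 7.7 × 0.5 = 3.85 (a 30-minute window = 0.5 hours).
P(N ≤ 4) = Σ_{j=0}^{4} e^(−μ) μ^j/j! ≈ 0.6581.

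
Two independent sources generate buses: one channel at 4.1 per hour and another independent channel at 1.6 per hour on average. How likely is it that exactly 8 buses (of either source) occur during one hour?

0.0925

Independent Poisson processes superpose: combined rate λ = 4.1 + 1.6 = 5.7 per hour.
So μ = 5.7.
P(N = 8) = e^(−5.7) · 5.7^8/8! ≈ 0.0925.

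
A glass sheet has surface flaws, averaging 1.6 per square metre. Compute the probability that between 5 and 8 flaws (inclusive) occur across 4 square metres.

Over the interval, μ = 1.6 × 4 = 6.4 (4 square metres).
P(5 ≤ N ≤ 8) = Σ_{j=5}^{8} e^(−6.4) · 6.4^j/j! ≈ 0.5682.

0.5682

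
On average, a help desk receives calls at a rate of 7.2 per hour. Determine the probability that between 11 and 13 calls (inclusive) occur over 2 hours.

0.2721

Over the interval, μ = 7.2 × 2 = 14.4 (2 hours).
P(11 ≤ N ≤ 13) = Σ_{j=11}^{13} e^(−14.4) · 14.4^j/j! ≈ 0.2721.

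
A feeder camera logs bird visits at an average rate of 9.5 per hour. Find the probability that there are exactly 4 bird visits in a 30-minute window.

Over the interval, μ = 9.5 × 0.5 = 4.75 (a 30-minute window = 0.5 hours).
P(N = 4) = e^(−μ) μ^4/4! = e^(−4.75) · 4.75^4/24 ≈ 0.1835.

0.1835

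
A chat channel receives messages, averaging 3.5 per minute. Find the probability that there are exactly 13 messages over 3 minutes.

Over the interval, μ = 3.5 × 3 = 10.5 (3 minutes).
P(N = 13) = e^(−μ) μ^13/13! = e^(−10.5) · 10.5^13/6227020800 ≈ 0.0834.

0.0834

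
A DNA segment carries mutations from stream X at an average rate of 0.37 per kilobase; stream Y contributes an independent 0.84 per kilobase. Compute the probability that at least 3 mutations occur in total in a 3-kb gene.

Independent Poisson processes superpose: combined rate λ = 0.37 + 0.84 = 1.21 per kilobase.
Over the interval, μ = 1.21 × 3 = 3.63 (a 3-kb gene = 3 kilobases).
P(N ≥ 3) = 1 − P(N ≤ 2) ≈ 0.7025.

0.7025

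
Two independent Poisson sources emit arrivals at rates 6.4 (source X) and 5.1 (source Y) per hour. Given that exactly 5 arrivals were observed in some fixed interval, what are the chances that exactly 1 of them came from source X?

0.1076

Given the total, each event is independently from source X with probability p = λ_X/(λ_X+λ_Y) = 6.4/11.5 ≈ 0.5565.
So K ~ Binomial(5, 6.4/11.5): P(K = 1) = C(5,1) · (6.4/11.5)^1 · (5.1/11.5)^4 ≈ 0.1076.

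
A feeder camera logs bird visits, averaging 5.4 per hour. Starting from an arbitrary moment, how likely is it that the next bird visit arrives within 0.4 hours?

0.8847

Inter-arrival times are exponential with rate λ = 5.4 per hour.
P(T ≤ 0.4) = 1 − e^(−λt) = 1 − e^(−5.4 × 0.4) = 1 − e^(−2.16) ≈ 0.8847.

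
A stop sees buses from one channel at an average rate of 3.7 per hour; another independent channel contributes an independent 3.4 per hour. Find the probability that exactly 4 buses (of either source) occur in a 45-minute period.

0.1631

Independent Poisson processes superpose: combined rate λ = 3.7 + 3.4 = 7.1 per hour.
Over the interval, μ = 7.1 × 0.75 = 5.325 (a 45-minute period = 0.75 hours).
P(N = 4) = e^(−5.325) · 5.325^4/4! ≈ 0.1631.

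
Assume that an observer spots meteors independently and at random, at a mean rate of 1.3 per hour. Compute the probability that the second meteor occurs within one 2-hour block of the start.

0.7326

Over the interval, μ = 1.3 × 2 = 2.6 (a 2-hour block = 2 hours).
The second arrival falls in the interval iff at least 2 events occur there: P(S_2 ≤ t) = P(N ≥ 2) = 1 − P(N ≤ 1) ≈ 0.7326.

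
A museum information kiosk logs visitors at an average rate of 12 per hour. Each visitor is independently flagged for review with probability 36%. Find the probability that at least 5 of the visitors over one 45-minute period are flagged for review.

Thinning: the visitors that are flagged for review themselves form a Poisson process with rate 0.36 × 12 = 4.32 per hour.
Over the interval, μ = 4.32 × 0.75 = 3.24 (a 45-minute period = 0.75 hours).
P(N ≥ 5) = 1 − P(N ≤ 4) ≈ 0.2265.

0.2265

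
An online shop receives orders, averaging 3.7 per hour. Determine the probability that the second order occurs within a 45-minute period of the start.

0.7646

Over the interval, μ = 3.7 × 0.75 = 2.775 (a 45-minute period = 0.75 hours).
The second arrival falls in the interval iff at least 2 events occur there: P(S_2 ≤ t) = P(N ≥ 2) = 1 − P(N ≤ 1) ≈ 0.7646.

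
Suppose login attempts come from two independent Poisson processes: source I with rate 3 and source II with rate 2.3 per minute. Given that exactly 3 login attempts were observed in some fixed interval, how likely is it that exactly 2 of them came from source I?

0.4171

Given the total, each event is independently from source I with probability p = λ_I/(λ_I+λ_II) = 3/5.3 ≈ 0.5660.
So K ~ Binomial(3, 3/5.3): P(K = 2) = C(3,2) · (3/5.3)^2 · (2.3/5.3)^1 ≈ 0.4171.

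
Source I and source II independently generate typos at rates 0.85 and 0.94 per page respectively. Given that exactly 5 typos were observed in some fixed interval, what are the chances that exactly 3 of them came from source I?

Given the total, each event is independently from source I with probability p = λ_I/(λ_I+λ_II) = 0.85/1.79 ≈ 0.4749.
So K ~ Binomial(5, 0.85/1.79): P(K = 3) = C(5,3) · (0.85/1.79)^3 · (0.94/1.79)^2 ≈ 0.2953.

0.2953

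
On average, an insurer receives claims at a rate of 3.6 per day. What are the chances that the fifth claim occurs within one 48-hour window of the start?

Over the interval, μ = 3.6 × 2 = 7.2 (a 48-hour window = 2 days).
The fifth arrival falls in the interval iff at least 5 events occur there: P(S_5 ≤ t) = P(N ≥ 5) = 1 − P(N ≤ 4) ≈ 0.8445.

0.8445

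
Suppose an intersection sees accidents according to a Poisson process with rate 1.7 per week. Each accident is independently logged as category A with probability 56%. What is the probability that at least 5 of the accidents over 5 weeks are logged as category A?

0.5164

Thinning: the accidents that are logged as category A themselves form a Poisson process with rate 0.56 × 1.7 = 0.952 per week.
Over the interval, μ = 0.952 × 5 = 4.76 (5 weeks).
P(N ≥ 5) = 1 − P(N ≤ 4) ≈ 0.5164.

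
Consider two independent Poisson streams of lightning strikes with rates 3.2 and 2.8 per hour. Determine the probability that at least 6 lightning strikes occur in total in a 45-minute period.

0.2971

Independent Poisson processes superpose: combined rate λ = 3.2 + 2.8 = 6 per hour.
Over the interval, μ = 6 × 0.75 = 4.5 (a 45-minute period = 0.75 hours).
P(N ≥ 6) = 1 − P(N ≤ 5) ≈ 0.2971.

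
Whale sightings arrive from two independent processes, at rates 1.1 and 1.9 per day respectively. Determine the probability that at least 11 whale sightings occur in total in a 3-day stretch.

Independent Poisson processes superpose: combined rate λ = 1.1 + 1.9 = 3 per day.
Over the interval, μ = 3 × 3 = 9 (a 3-day stretch = 3 days).
P(N ≥ 11) = 1 − P(N ≤ 10) ≈ 0.2940.

0.2940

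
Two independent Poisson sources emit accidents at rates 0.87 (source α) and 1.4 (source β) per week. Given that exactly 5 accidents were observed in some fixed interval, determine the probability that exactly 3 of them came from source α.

Given the total, each event is independently from source α with probability p = λ_α/(λ_α+λ_β) = 0.87/2.27 ≈ 0.3833.
So K ~ Binomial(5, 0.87/2.27): P(K = 3) = C(5,3) · (0.87/2.27)^3 · (1.4/2.27)^2 ≈ 0.2141.

0.2141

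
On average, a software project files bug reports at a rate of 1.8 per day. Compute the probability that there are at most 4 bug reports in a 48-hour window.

Over the interval, μ = 1.8 × 2 = 3.6 (a 48-hour window = 2 days).
P(N ≤ 4) = Σ_{j=0}^{4} e^(−μ) μ^j/j! ≈ 0.7064.

0.7064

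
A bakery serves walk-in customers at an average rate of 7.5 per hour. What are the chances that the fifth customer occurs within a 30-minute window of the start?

0.3225

Over the interval, μ = 7.5 × 0.5 = 3.75 (a 30-minute window = 0.5 hours).
The fifth arrival falls in the interval iff at least 5 events occur there: P(S_5 ≤ t) = P(N ≥ 5) = 1 − P(N ≤ 4) ≈ 0.3225.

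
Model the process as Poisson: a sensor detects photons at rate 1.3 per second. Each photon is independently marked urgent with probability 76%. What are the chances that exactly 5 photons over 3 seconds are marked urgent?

Thinning: the photons that are marked urgent themselves form a Poisson process with rate 0.76 × 1.3 = 0.988 per second.
Over the interval, μ = 0.988 × 3 = 2.964 (3 seconds).
P(N = 5) = e^(−2.964) · 2.964^5/5! ≈ 0.0984.

0.0984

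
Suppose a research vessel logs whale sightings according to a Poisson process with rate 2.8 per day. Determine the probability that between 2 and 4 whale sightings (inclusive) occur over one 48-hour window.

Over the interval, μ = 2.8 × 2 = 5.6 (a 48-hour window = 2 days).
P(2 ≤ N ≤ 4) = Σ_{j=2}^{4} e^(−5.6) · 5.6^j/j! ≈ 0.3177.

0.3177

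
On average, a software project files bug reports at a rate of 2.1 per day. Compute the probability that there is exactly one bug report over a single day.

0.2572

With mean μ = 2.1 per day,
P(N = 1) = e^(−μ) μ^1/1! = e^(−2.1) · 2.1^1/1 ≈ 0.2572.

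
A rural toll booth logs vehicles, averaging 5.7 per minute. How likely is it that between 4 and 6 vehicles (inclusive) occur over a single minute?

0.4743

With mean μ = 5.7 per minute,
P(4 ≤ N ≤ 6) = Σ_{j=4}^{6} e^(−5.7) · 5.7^j/j! ≈ 0.4743.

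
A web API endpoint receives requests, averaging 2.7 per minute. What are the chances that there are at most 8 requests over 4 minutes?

0.2502

Over the interval, μ = 2.7 × 4 = 10.8 (4 minutes).
P(N ≤ 8) = Σ_{j=0}^{8} e^(−μ) μ^j/j! ≈ 0.2502.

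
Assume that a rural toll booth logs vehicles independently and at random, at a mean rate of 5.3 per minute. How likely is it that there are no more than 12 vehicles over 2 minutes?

0.7316

Over the interval, μ = 5.3 × 2 = 10.6 (2 minutes).
P(N ≤ 12) = Σ_{j=0}^{12} e^(−μ) μ^j/j! ≈ 0.7316.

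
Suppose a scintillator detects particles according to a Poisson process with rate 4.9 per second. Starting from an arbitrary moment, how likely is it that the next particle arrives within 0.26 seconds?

Inter-arrival times are exponential with rate λ = 4.9 per second.
P(T ≤ 0.26) = 1 − e^(−λt) = 1 − e^(−4.9 × 0.26) = 1 − e^(−1.274) ≈ 0.7203.

0.7203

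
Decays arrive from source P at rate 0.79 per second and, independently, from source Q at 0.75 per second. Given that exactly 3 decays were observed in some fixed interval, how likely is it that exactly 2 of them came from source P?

0.3845

Given the total, each event is independently from source P with probability p = λ_P/(λ_P+λ_Q) = 0.79/1.54 ≈ 0.5130.
So K ~ Binomial(3, 0.79/1.54): P(K = 2) = C(3,2) · (0.79/1.54)^2 · (0.75/1.54)^1 ≈ 0.3845.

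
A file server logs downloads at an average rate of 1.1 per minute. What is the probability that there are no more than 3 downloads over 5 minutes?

0.2017

Over the interval, μ = 1.1 × 5 = 5.5 (5 minutes).
P(N ≤ 3) = Σ_{j=0}^{3} e^(−μ) μ^j/j! ≈ 0.2017.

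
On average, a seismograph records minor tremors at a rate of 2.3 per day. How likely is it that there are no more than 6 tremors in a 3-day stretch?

Over the interval, μ = 2.3 × 3 = 6.9 (a 3-day stretch = 3 days).
P(N ≤ 6) = Σ_{j=0}^{6} e^(−μ) μ^j/j! ≈ 0.4647.

0.4647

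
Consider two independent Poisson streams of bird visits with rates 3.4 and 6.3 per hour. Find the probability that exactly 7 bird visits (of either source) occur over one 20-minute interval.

Independent Poisson processes superpose: combined rate λ = 3.4 + 6.3 = 9.7 per hour.
Over the interval, μ = 9.7 × 1/3 ≈ 3.23333 (a 20-minute interval = 1/3 hours).
P(N = 7) = e^(−3.23333) · 3.23333^7/7! ≈ 0.0289.

0.0289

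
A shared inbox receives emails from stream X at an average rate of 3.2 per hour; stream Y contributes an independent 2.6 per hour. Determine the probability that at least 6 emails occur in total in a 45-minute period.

0.2717

Independent Poisson processes superpose: combined rate λ = 3.2 + 2.6 = 5.8 per hour.
Over the interval, μ = 5.8 × 0.75 = 4.35 (a 45-minute period = 0.75 hours).
P(N ≥ 6) = 1 − P(N ≤ 5) ≈ 0.2717.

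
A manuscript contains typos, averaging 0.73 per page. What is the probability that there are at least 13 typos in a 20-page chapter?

Over the interval, μ = 0.73 × 20 = 14.6 (a 20-page chapter = 20 pages).
P(N ≥ 13) = 1 − P(N ≤ 12) = 1 − Σ_{j=0}^{12} e^(−μ) μ^j/j! ≈ 0.6979.

0.6979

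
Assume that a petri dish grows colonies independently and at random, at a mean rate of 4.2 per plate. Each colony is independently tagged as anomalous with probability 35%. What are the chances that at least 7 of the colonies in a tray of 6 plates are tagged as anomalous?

Thinning: the colonies that are tagged as anomalous themselves form a Poisson process with rate 0.35 × 4.2 = 1.47 per plate.
Over the interval, μ = 1.47 × 6 = 8.82 (a tray of 6 plates = 6 plates).
P(N ≥ 7) = 1 − P(N ≤ 6) ≈ 0.7763.

0.7763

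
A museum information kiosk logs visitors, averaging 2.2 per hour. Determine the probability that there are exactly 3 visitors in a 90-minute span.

Over the interval, μ = 2.2 × 1.5 = 3.3 (a 90-minute span = 1.5 hours).
P(N = 3) = e^(−μ) μ^3/3! = e^(−3.3) · 3.3^3/6 ≈ 0.2209.

0.2209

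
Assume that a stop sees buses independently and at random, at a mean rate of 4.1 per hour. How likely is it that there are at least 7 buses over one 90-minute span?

0.4178

Over the interval, μ = 4.1 × 1.5 = 6.15 (a 90-minute span = 1.5 hours).
P(N ≥ 7) = 1 − P(N ≤ 6) = 1 − Σ_{j=0}^{6} e^(−μ) μ^j/j! ≈ 0.4178.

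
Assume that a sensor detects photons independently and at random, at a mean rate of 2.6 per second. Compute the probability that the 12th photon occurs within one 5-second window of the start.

Over the interval, μ = 2.6 × 5 = 13 (a 5-second window = 5 seconds).
The 12th arrival falls in the interval iff at least 12 events occur there: P(S_12 ≤ t) = P(N ≥ 12) = 1 − P(N ≤ 11) ≈ 0.6468.

0.6468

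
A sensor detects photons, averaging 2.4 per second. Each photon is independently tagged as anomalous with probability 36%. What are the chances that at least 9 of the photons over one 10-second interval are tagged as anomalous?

Thinning: the photons that are tagged as anomalous themselves form a Poisson process with rate 0.36 × 2.4 = 0.864 per second.
Over the interval, μ = 0.864 × 10 = 8.64 (a 10-second interval = 10 seconds).
P(N ≥ 9) = 1 − P(N ≤ 8) ≈ 0.4961.

0.4961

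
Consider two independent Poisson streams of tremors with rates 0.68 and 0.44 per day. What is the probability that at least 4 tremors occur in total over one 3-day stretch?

Independent Poisson processes superpose: combined rate λ = 0.68 + 0.44 = 1.12 per day.
Over the interval, μ = 1.12 × 3 = 3.36 (a 3-day stretch = 3 days).
P(N ≥ 4) = 1 − P(N ≤ 3) ≈ 0.4329.

0.4329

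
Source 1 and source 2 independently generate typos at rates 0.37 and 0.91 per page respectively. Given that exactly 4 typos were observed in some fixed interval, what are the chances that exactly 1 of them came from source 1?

0.4155

Given the total, each event is independently from source 1 with probability p = λ_1/(λ_1+λ_2) = 0.37/1.28 ≈ 0.2891.
So K ~ Binomial(4, 0.37/1.28): P(K = 1) = C(4,1) · (0.37/1.28)^1 · (0.91/1.28)^3 ≈ 0.4155.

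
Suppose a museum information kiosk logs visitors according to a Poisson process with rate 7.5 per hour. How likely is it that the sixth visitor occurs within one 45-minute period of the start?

0.4924

Over the interval, μ = 7.5 × 0.75 = 5.625 (a 45-minute period = 0.75 hours).
The sixth arrival falls in the interval iff at least 6 events occur there: P(S_6 ≤ t) = P(N ≥ 6) = 1 − P(N ≤ 5) ≈ 0.4924.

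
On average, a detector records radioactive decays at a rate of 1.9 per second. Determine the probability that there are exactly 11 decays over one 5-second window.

Over the interval, μ = 1.9 × 5 = 9.5 (a 5-second window = 5 seconds).
P(N = 11) = e^(−μ) μ^11/11! = e^(−9.5) · 9.5^11/39916800 ≈ 0.1067.

0.1067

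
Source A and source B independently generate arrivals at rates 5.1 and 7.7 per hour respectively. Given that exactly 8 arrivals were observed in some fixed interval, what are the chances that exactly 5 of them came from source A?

0.1224

Given the total, each event is independently from source A with probability p = λ_A/(λ_A+λ_B) = 5.1/12.8 ≈ 0.3984.
So K ~ Binomial(8, 5.1/12.8): P(K = 5) = C(8,5) · (5.1/12.8)^5 · (7.7/12.8)^3 ≈ 0.1224.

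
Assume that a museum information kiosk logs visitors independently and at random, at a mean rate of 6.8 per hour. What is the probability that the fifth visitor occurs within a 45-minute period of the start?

Over the interval, μ = 6.8 × 0.75 = 5.1 (a 45-minute period = 0.75 hours).
The fifth arrival falls in the interval iff at least 5 events occur there: P(S_5 ≤ t) = P(N ≥ 5) = 1 − P(N ≤ 4) ≈ 0.5769.

0.5769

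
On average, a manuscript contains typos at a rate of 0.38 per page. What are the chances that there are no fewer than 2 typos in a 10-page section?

Over the interval, μ = 0.38 × 10 = 3.8 (a 10-page section = 10 pages).
P(N ≥ 2) = 1 − P(N ≤ 1) = 1 − Σ_{j=0}^{1} e^(−μ) μ^j/j! ≈ 0.8926.

0.8926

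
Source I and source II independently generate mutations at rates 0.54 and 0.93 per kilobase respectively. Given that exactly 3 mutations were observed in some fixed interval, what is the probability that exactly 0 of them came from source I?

Given the total, each event is independently from source I with probability p = λ_I/(λ_I+λ_II) = 0.54/1.47 ≈ 0.3673.
So K ~ Binomial(3, 0.54/1.47): P(K = 0) = C(3,0) · (0.54/1.47)^0 · (0.93/1.47)^3 ≈ 0.2532.

0.2532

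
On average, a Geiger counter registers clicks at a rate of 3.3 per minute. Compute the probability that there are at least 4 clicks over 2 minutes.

0.8948

Over the interval, μ = 3.3 × 2 = 6.6 (2 minutes).
P(N ≥ 4) = 1 − P(N ≤ 3) = 1 − Σ_{j=0}^{3} e^(−μ) μ^j/j! ≈ 0.8948.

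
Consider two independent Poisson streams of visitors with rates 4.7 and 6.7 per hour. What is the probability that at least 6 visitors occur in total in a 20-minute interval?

Independent Poisson processes superpose: combined rate λ = 4.7 + 6.7 = 11.4 per hour.
Over the interval, μ = 11.4 × 1/3 = 3.8 (a 20-minute interval = 1/3 hours).
P(N ≥ 6) = 1 − P(N ≤ 5) ≈ 0.1844.

0.1844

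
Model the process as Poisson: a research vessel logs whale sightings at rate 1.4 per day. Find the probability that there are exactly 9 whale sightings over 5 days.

Over the interval, μ = 1.4 × 5 = 7 (5 days).
P(N = 9) = e^(−μ) μ^9/9! = e^(−7) · 7^9/362880 ≈ 0.1014.

0.1014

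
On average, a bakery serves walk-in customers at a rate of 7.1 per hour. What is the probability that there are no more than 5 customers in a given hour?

0.2881

With mean μ = 7.1 per hour,
P(N ≤ 5) = Σ_{j=0}^{5} e^(−μ) μ^j/j! ≈ 0.2881.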